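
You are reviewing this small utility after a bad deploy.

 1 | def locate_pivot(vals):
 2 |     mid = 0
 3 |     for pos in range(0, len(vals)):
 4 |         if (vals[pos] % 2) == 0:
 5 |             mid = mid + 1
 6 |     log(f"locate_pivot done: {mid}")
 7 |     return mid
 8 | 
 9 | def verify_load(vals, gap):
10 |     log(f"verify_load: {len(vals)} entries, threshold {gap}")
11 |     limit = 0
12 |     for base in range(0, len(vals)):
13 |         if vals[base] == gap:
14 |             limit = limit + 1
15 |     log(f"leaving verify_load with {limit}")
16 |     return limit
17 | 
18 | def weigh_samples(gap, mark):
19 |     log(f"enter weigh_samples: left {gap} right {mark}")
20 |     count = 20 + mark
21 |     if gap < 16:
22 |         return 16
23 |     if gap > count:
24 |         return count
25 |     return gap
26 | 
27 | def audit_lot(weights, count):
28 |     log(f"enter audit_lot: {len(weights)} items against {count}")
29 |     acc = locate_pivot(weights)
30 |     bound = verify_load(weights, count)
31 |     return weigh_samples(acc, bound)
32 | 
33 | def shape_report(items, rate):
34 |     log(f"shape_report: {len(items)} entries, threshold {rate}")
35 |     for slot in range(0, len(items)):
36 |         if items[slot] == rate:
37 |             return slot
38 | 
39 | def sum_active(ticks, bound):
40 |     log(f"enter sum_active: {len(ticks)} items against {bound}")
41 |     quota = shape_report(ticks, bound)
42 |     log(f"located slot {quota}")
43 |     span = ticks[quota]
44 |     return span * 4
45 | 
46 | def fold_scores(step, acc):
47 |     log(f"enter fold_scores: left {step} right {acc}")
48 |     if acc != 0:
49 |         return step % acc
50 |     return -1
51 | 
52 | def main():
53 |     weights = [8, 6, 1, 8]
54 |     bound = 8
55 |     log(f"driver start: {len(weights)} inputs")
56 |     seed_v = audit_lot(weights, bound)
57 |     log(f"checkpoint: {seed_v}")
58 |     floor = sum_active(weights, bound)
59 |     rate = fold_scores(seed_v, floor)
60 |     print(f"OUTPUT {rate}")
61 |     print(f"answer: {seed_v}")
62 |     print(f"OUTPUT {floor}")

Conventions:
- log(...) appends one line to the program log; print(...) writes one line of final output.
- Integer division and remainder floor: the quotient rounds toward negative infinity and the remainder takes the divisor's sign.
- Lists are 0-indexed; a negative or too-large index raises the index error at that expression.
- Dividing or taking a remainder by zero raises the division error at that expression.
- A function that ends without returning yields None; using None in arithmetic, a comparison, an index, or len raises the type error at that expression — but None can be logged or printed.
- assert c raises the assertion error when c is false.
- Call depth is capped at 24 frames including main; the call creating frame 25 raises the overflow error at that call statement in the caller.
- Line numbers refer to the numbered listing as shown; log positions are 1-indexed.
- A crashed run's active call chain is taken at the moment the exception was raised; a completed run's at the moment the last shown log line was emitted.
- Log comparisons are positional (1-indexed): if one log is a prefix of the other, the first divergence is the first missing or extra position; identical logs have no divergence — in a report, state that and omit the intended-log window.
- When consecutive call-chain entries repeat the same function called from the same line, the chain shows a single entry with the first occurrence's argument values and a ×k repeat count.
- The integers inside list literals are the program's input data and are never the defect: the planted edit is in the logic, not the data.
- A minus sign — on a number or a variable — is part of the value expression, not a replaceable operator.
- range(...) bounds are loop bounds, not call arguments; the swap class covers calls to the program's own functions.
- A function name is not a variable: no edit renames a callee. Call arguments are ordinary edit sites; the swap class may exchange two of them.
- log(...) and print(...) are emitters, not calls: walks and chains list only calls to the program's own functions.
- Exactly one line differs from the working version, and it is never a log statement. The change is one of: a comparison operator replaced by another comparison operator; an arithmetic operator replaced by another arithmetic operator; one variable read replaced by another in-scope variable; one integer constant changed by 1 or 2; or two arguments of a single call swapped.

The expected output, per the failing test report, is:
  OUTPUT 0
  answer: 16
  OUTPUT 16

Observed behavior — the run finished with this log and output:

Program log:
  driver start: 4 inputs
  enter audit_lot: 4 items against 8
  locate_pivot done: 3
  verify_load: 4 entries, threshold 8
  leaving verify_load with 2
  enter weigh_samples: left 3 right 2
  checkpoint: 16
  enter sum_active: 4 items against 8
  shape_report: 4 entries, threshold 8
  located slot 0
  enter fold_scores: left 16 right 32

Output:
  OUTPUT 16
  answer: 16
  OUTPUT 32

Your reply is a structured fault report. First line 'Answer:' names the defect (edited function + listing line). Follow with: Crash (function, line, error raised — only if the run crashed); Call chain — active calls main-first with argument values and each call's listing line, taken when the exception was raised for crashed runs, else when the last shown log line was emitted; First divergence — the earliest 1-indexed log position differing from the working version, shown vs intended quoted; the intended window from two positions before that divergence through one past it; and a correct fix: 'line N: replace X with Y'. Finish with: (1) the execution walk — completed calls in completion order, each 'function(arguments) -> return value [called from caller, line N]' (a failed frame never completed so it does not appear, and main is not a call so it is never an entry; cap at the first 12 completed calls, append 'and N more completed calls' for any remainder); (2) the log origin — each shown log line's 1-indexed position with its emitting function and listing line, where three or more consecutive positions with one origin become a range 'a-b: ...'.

Answer: the defect is in sum_active at line 44.
Core observation: Log line 11 is where behavior first shows: 'enter fold_scores: left 16 right 32' appears instead of 'enter fold_scores: left 16 right 16'.
Call chain: main -> fold_scores(16, 32) (called at line 59).
First divergence: position 11 — shown 'enter fold_scores: left 16 right 32', intended 'enter fold_scores: left 16 right 16'.
Intended log window:
  9: shape_report: 4 entries, threshold 8
  10: located slot 0
  11: enter fold_scores: left 16 right 16
Execution walk:
  locate_pivot([8, 6, 1, 8]) -> 3  [called from audit_lot, line 29]
  verify_load([8, 6, 1, 8], 8) -> 2  [called from audit_lot, line 30]
  weigh_samples(3, 2) -> 16  [called from audit_lot, line 31]
  audit_lot([8, 6, 1, 8], 8) -> 16  [called from main, line 56]
  shape_report([8, 6, 1, 8], 8) -> 0  [called from sum_active, line 41]
  sum_active([8, 6, 1, 8], 8) -> 32  [called from main, line 58]
  fold_scores(16, 32) -> 16  [called from main, line 59]
Log origin:
  1: from main, line 55
  2: from audit_lot, line 28
  3: from locate_pivot, line 6
  4: from verify_load, line 10
  5: from verify_load, line 15
  6: from weigh_samples, line 19
  7: from main, line 57
  8: from sum_active, line 40
  9: from shape_report, line 34
  10: from sum_active, line 42
  11: from fold_scores, line 47
A correct fix: line 44: replace `4` with `2`.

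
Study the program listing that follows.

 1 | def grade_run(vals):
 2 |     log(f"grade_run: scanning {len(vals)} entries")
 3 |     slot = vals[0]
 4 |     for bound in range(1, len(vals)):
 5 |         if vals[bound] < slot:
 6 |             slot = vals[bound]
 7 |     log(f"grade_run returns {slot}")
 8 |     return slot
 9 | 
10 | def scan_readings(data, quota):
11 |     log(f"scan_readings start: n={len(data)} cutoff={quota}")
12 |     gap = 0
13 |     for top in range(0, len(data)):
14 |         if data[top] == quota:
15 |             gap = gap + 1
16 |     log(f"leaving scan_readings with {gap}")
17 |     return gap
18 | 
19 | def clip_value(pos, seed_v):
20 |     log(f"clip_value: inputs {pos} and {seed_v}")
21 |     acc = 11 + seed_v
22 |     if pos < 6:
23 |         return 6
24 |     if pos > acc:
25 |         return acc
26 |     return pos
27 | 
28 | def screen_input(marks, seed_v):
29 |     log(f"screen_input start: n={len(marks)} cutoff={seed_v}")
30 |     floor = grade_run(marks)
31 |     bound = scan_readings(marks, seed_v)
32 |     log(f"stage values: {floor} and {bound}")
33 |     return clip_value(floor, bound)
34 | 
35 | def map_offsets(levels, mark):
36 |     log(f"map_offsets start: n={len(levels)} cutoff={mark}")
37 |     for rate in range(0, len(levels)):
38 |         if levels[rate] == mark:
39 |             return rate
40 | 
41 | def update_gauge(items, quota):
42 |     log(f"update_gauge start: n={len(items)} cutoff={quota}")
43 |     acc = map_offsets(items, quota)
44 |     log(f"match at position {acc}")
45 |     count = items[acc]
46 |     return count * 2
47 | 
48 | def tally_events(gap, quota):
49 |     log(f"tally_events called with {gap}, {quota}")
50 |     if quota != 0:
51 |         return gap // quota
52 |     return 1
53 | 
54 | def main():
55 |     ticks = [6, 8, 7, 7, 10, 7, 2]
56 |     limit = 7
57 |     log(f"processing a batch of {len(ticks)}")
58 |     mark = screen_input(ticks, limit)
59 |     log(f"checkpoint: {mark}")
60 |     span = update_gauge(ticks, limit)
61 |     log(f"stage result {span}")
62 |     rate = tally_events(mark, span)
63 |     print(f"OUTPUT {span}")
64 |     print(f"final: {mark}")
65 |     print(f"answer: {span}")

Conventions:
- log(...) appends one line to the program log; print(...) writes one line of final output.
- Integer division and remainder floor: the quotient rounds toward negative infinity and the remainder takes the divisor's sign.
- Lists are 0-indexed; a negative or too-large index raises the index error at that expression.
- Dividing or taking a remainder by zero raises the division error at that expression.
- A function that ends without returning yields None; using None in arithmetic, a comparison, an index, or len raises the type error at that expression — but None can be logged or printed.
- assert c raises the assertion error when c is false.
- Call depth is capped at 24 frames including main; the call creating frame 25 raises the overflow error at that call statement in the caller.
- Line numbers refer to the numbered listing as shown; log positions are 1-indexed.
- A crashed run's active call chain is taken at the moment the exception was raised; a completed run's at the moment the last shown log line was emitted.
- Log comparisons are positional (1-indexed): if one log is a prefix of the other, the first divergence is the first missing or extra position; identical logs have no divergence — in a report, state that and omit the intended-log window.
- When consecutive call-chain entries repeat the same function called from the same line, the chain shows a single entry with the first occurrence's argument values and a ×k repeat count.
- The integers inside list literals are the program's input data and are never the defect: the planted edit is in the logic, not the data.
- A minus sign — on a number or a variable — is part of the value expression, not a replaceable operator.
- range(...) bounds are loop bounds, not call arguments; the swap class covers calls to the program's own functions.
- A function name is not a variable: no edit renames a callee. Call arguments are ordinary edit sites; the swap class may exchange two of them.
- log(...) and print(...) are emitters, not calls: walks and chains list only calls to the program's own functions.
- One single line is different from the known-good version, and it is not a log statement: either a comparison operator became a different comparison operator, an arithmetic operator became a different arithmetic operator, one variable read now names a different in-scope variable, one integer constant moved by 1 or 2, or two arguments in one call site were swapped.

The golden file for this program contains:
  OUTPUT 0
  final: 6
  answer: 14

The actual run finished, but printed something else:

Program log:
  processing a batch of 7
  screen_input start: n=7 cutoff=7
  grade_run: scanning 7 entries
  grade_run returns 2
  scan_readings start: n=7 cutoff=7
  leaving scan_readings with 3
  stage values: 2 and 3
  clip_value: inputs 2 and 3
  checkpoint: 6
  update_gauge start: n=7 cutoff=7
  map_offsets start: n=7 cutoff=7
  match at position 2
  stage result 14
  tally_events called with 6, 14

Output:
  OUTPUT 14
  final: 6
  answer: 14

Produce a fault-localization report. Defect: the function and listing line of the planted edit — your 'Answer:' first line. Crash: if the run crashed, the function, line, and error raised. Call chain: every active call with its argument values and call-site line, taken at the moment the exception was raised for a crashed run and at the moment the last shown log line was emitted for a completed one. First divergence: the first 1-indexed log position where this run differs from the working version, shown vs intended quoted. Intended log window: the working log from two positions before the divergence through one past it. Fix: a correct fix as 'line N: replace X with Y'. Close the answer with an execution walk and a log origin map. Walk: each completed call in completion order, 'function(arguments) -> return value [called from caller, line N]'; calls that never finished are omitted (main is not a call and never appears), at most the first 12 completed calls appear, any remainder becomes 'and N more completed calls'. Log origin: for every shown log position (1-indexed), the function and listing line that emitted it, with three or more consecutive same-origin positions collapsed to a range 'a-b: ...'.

Answer: the defect is in main at line 63.
The tell: No log line changed; the fault shows up purely in the output.
Call chain: main -> tally_events(6, 14) (called at line 62).
First divergence: none (the log streams are identical).
Execution walk:
  grade_run([6, 8, 7, 7, 10, 7, 2]) -> 2  [called from screen_input, line 30]
  scan_readings([6, 8, 7, 7, 10, 7, 2], 7) -> 3  [called from screen_input, line 31]
  clip_value(2, 3) -> 6  [called from screen_input, line 33]
  screen_input([6, 8, 7, 7, 10, 7, 2], 7) -> 6  [called from main, line 58]
  map_offsets([6, 8, 7, 7, 10, 7, 2], 7) -> 2  [called from update_gauge, line 43]
  update_gauge([6, 8, 7, 7, 10, 7, 2], 7) -> 14  [called from main, line 60]
  tally_events(6, 14) -> 0  [called from main, line 62]
Log origins:
  1: from main, line 57
  2: from screen_input, line 29
  3: from grade_run, line 2
  4: from grade_run, line 7
  5: from scan_readings, line 11
  6: from scan_readings, line 16
  7: from screen_input, line 32
  8: from clip_value, line 20
  9: from main, line 59
  10: from update_gauge, line 42
  11: from map_offsets, line 36
  12: from update_gauge, line 44
  13: from main, line 61
  14: from tally_events, line 49
A correct fix: line 63: replace `span` with `rate`.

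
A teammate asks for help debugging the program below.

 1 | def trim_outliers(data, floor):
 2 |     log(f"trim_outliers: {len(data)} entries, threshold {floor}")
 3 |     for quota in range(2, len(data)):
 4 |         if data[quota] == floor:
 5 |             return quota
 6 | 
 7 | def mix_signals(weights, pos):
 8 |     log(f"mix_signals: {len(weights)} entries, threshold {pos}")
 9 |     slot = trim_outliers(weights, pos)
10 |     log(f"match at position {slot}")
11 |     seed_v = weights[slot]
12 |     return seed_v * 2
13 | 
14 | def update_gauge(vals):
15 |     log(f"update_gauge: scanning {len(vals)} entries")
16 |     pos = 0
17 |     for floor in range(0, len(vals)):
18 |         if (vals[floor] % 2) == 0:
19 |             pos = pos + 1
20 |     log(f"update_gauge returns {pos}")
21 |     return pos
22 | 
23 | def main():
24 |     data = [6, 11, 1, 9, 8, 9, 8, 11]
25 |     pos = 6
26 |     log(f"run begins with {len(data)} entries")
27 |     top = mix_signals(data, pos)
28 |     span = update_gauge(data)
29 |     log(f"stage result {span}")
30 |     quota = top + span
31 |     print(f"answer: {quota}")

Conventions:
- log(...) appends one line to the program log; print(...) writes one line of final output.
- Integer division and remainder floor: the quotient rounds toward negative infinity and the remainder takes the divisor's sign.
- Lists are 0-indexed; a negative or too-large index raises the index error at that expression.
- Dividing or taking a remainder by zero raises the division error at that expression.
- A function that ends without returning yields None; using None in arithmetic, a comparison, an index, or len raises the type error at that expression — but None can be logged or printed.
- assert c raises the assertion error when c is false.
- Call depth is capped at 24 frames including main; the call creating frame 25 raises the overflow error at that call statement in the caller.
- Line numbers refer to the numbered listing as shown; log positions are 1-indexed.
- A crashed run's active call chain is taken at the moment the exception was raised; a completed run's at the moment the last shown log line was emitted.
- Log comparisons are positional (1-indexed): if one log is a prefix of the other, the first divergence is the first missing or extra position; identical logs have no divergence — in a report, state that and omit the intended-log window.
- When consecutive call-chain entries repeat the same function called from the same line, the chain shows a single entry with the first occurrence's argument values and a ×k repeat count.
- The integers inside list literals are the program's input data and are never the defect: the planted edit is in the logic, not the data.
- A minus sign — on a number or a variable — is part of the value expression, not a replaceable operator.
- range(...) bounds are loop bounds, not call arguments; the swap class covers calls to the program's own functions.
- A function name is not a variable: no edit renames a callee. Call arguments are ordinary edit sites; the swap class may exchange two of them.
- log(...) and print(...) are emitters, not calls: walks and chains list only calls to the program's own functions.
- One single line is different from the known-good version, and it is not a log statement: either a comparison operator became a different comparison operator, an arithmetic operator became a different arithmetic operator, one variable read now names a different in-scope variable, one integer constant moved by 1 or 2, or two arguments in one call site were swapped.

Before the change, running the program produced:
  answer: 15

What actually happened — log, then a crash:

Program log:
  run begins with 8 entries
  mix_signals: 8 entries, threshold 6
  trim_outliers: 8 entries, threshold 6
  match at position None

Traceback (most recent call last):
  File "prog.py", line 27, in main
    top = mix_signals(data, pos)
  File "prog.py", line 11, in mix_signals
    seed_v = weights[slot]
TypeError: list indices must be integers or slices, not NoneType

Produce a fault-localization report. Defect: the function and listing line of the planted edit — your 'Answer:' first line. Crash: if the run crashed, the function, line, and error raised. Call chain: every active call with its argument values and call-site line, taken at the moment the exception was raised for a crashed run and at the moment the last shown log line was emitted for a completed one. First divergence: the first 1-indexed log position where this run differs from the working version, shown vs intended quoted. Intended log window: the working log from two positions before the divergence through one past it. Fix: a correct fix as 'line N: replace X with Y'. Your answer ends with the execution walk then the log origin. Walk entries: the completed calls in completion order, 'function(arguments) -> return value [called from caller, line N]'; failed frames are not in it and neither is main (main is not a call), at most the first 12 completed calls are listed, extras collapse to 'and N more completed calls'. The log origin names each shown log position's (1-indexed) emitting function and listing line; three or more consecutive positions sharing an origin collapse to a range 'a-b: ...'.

Answer: the defect is in trim_outliers at line 3.
The tell: Everything matches until log position 4, which reads 'match at position None' in place of 'match at position 0'.
Crash: mix_signals, line 11, TypeError.
Call chain: main -> mix_signals([6, 11, 1, 9, 8, 9, 8, 11], 6) (called at line 27).
First divergence: position 4; shown 'match at position None' vs intended 'match at position 0'.
Intended log window:
  2: mix_signals: 8 entries, threshold 6
  3: trim_outliers: 8 entries, threshold 6
  4: match at position 0
  5: update_gauge: scanning 8 entries
Execution walk:
  trim_outliers([6, 11, 1, 9, 8, 9, 8, 11], 6) -> None  [called from mix_signals, line 9]
Origin of each log line:
  1: logged in main at line 26
  2: logged in mix_signals at line 8
  3: logged in trim_outliers at line 2
  4: logged in mix_signals at line 10
A correct fix: line 3: replace `2` with `0`.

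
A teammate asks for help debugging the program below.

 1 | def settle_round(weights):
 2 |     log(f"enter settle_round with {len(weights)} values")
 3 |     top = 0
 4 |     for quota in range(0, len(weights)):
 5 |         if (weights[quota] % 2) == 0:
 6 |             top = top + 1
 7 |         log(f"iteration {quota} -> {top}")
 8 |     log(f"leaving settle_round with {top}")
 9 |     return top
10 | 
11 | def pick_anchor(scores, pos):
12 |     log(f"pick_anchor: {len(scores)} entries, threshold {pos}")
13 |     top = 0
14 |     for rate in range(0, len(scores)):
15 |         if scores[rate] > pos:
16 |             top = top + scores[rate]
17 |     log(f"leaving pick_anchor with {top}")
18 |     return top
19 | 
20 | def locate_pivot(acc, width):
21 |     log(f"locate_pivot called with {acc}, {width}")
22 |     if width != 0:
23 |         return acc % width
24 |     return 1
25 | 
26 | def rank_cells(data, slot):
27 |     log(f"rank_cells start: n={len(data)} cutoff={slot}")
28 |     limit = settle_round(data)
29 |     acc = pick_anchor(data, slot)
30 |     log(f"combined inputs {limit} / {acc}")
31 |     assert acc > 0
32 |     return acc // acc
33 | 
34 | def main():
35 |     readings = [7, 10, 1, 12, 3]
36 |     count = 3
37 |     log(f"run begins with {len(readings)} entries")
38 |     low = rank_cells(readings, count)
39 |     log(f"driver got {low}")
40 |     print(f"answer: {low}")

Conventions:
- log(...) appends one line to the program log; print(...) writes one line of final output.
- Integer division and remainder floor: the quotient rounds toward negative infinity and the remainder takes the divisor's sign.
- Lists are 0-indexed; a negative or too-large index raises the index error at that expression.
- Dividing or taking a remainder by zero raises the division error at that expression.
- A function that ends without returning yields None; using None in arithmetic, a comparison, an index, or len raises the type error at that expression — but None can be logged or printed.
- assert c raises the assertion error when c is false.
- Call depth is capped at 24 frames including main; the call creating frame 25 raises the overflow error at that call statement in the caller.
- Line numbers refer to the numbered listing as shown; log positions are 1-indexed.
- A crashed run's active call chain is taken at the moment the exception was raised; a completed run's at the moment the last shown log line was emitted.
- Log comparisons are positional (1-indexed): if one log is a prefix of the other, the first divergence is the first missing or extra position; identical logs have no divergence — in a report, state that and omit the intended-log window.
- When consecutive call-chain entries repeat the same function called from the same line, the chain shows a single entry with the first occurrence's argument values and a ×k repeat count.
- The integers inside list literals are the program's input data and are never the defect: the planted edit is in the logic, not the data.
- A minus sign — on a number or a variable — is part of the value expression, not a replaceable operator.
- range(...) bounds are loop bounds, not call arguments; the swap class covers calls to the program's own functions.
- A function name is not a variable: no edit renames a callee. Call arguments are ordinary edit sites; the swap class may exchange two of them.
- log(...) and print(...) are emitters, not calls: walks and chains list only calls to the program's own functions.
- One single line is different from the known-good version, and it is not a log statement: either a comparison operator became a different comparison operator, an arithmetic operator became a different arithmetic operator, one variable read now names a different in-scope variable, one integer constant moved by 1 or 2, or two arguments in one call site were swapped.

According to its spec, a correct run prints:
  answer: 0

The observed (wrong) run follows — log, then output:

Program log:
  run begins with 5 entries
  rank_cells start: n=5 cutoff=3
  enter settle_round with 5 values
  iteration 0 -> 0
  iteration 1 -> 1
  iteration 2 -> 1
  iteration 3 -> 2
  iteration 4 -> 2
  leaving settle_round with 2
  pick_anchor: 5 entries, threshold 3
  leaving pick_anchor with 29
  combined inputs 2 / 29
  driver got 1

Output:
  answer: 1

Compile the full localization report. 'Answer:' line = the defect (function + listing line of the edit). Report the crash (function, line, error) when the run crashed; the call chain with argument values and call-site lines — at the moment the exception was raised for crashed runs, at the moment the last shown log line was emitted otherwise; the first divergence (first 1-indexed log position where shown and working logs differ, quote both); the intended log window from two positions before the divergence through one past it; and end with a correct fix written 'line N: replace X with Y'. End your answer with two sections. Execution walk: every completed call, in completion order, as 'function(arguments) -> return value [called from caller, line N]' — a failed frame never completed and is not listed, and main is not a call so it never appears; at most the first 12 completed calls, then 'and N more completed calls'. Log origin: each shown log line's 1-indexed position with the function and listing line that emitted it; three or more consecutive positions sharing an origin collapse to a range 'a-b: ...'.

Answer: the defect is in rank_cells at line 32.
Key fact: Log line 13 is where behavior first shows: 'driver got 1' appears instead of 'driver got 0'.
Call chain: main.
First divergence: position 13 — shown 'driver got 1', intended 'driver got 0'.
Intended log window:
  11: leaving pick_anchor with 29
  12: combined inputs 2 / 29
  13: driver got 0
Execution walk:
  settle_round([7, 10, 1, 12, 3]) -> 2  [called from rank_cells, line 28]
  pick_anchor([7, 10, 1, 12, 3], 3) -> 29  [called from rank_cells, line 29]
  rank_cells([7, 10, 1, 12, 3], 3) -> 1  [called from main, line 38]
Log origin:
  1: logged in main at line 37
  2: logged in rank_cells at line 27
  3: logged in settle_round at line 2
  4-8: logged in settle_round at line 7
  9: logged in settle_round at line 8
  10: logged in pick_anchor at line 12
  11: logged in pick_anchor at line 17
  12: logged in rank_cells at line 30
  13: logged in main at line 39
A correct fix: line 32: replace `acc // acc` with `limit // acc`.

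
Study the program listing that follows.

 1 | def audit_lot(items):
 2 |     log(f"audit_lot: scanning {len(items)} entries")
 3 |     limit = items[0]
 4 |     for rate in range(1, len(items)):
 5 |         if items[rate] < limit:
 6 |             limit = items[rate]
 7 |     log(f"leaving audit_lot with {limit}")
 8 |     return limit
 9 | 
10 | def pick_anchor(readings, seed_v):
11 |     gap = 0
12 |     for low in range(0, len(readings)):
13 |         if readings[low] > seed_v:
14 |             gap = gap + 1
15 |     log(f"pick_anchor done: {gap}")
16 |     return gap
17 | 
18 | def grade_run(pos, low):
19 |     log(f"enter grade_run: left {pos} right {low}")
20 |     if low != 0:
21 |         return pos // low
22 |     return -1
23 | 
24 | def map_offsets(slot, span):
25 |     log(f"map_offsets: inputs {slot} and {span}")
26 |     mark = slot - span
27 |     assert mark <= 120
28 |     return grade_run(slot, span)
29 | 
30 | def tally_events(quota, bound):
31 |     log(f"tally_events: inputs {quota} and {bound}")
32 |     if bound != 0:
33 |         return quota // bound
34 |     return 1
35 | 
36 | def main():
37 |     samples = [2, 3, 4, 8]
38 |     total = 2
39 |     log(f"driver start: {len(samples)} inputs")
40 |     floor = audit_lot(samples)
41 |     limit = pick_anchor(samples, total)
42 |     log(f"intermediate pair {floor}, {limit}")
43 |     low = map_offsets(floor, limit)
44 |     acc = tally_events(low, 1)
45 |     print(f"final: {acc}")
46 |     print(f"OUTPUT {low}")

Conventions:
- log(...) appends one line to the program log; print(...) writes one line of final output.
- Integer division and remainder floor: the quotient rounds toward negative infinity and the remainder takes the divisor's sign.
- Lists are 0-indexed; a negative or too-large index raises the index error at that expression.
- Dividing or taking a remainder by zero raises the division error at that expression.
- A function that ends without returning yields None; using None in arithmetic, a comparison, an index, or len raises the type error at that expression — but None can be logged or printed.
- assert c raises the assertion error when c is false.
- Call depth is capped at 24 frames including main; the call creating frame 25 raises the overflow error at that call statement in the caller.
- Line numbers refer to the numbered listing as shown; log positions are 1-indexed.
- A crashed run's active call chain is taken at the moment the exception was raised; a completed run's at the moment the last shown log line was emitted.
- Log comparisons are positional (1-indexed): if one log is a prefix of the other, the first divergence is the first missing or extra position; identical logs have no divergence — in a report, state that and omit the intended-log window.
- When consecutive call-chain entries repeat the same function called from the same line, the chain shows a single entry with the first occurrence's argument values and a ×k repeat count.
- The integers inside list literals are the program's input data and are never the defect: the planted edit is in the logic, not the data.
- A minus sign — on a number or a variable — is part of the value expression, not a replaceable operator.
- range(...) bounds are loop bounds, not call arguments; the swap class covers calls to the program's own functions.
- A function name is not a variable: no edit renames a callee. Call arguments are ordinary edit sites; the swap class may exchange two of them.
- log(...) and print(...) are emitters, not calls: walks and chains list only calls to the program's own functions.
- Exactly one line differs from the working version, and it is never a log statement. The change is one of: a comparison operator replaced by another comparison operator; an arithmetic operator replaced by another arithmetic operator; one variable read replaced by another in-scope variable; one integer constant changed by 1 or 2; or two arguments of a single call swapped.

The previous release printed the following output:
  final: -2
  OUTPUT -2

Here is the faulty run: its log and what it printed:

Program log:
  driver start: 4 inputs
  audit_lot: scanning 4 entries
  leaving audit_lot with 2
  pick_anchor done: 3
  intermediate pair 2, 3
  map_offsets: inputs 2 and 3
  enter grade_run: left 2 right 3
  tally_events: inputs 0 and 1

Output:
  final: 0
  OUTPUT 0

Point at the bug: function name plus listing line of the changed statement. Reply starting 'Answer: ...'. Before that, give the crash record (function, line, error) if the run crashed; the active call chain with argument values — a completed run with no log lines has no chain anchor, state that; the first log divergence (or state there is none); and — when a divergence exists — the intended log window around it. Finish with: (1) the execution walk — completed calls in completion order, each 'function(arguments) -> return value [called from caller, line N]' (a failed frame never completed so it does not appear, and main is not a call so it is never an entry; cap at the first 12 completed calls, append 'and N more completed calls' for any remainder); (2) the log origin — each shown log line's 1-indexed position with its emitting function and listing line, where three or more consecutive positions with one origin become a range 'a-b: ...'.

Answer: the defect is in map_offsets at line 28.
Key fact: Everything matches until log position 7, which reads 'enter grade_run: left 2 right 3' in place of 'enter grade_run: left 2 right -1'.
Call chain: main -> tally_events(0, 1) (called at line 44).
First divergence: at position 7 the run shows 'enter grade_run: left 2 right 3' where the working version logs 'enter grade_run: left 2 right -1'.
Intended log window:
  5: intermediate pair 2, 3
  6: map_offsets: inputs 2 and 3
  7: enter grade_run: left 2 right -1
  8: tally_events: inputs -2 and 1
Execution walk:
  audit_lot([2, 3, 4, 8]) -> 2  [called from main, line 40]
  pick_anchor([2, 3, 4, 8], 2) -> 3  [called from main, line 41]
  grade_run(2, 3) -> 0  [called from map_offsets, line 28]
  map_offsets(2, 3) -> 0  [called from main, line 43]
  tally_events(0, 1) -> 0  [called from main, line 44]
Origin of each log line:
  1 — main, line 39
  2 — audit_lot, line 2
  3 — audit_lot, line 7
  4 — pick_anchor, line 15
  5 — main, line 42
  6 — map_offsets, line 25
  7 — grade_run, line 19
  8 — tally_events, line 31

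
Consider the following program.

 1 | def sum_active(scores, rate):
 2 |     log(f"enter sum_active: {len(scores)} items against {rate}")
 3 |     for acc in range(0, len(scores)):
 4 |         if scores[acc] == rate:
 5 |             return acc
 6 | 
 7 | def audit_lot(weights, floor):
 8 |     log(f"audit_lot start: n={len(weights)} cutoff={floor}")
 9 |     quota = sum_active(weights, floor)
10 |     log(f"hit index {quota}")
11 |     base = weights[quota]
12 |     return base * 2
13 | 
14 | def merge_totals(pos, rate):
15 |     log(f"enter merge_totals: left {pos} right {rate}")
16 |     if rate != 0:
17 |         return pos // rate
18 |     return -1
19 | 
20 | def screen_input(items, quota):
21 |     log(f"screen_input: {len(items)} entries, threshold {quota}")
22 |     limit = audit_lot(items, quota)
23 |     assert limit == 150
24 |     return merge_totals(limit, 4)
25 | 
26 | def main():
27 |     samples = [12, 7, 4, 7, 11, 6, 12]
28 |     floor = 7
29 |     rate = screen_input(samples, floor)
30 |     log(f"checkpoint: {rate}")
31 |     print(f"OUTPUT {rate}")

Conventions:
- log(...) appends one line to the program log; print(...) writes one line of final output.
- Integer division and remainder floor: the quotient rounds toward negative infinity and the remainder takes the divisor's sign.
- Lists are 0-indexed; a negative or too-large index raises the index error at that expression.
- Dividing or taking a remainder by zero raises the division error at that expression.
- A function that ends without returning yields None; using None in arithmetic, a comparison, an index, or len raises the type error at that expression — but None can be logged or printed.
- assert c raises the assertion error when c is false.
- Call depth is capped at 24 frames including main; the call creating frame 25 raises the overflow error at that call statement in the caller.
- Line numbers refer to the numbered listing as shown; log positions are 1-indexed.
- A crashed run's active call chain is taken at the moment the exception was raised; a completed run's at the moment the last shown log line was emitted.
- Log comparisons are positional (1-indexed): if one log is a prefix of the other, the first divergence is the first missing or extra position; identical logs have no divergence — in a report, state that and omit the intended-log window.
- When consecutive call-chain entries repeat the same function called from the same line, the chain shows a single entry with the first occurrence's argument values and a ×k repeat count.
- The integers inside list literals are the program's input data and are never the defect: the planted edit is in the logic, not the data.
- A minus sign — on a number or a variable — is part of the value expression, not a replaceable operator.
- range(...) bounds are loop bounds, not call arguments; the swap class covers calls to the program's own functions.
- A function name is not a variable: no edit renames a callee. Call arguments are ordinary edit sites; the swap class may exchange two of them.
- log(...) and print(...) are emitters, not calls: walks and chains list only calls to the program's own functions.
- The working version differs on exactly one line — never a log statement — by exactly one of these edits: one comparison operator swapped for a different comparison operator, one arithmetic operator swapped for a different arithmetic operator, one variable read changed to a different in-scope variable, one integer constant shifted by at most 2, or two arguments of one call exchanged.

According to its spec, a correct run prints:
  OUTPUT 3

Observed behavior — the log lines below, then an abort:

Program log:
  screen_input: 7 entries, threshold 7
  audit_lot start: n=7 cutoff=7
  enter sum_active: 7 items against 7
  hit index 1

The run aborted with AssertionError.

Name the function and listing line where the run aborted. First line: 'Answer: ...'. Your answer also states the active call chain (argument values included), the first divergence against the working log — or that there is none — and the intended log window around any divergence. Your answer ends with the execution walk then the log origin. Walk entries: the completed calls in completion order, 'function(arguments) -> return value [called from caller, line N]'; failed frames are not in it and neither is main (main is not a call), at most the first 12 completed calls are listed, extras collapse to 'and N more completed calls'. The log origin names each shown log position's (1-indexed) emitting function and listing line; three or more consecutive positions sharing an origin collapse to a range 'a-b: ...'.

Answer: the error was raised in screen_input, line 23.
Core observation: After 4 matching log lines the faulty run goes silent, while the working version continues with 'enter merge_totals: left 14 right 4'.
Call chain: main -> screen_input([12, 7, 4, 7, 11, 6, 12], 7) (called at line 29).
First divergence: position 5; the shown log stops at 4 lines while the working version next logs 'enter merge_totals: left 14 right 4'.
Intended log window:
  3: enter sum_active: 7 items against 7
  4: hit index 1
  5: enter merge_totals: left 14 right 4
  6: checkpoint: 3
Execution walk:
  sum_active([12, 7, 4, 7, 11, 6, 12], 7) -> 1  [called from audit_lot, line 9]
  audit_lot([12, 7, 4, 7, 11, 6, 12], 7) -> 14  [called from screen_input, line 22]
Log origins:
  1 — screen_input, line 21
  2 — audit_lot, line 8
  3 — sum_active, line 2
  4 — audit_lot, line 10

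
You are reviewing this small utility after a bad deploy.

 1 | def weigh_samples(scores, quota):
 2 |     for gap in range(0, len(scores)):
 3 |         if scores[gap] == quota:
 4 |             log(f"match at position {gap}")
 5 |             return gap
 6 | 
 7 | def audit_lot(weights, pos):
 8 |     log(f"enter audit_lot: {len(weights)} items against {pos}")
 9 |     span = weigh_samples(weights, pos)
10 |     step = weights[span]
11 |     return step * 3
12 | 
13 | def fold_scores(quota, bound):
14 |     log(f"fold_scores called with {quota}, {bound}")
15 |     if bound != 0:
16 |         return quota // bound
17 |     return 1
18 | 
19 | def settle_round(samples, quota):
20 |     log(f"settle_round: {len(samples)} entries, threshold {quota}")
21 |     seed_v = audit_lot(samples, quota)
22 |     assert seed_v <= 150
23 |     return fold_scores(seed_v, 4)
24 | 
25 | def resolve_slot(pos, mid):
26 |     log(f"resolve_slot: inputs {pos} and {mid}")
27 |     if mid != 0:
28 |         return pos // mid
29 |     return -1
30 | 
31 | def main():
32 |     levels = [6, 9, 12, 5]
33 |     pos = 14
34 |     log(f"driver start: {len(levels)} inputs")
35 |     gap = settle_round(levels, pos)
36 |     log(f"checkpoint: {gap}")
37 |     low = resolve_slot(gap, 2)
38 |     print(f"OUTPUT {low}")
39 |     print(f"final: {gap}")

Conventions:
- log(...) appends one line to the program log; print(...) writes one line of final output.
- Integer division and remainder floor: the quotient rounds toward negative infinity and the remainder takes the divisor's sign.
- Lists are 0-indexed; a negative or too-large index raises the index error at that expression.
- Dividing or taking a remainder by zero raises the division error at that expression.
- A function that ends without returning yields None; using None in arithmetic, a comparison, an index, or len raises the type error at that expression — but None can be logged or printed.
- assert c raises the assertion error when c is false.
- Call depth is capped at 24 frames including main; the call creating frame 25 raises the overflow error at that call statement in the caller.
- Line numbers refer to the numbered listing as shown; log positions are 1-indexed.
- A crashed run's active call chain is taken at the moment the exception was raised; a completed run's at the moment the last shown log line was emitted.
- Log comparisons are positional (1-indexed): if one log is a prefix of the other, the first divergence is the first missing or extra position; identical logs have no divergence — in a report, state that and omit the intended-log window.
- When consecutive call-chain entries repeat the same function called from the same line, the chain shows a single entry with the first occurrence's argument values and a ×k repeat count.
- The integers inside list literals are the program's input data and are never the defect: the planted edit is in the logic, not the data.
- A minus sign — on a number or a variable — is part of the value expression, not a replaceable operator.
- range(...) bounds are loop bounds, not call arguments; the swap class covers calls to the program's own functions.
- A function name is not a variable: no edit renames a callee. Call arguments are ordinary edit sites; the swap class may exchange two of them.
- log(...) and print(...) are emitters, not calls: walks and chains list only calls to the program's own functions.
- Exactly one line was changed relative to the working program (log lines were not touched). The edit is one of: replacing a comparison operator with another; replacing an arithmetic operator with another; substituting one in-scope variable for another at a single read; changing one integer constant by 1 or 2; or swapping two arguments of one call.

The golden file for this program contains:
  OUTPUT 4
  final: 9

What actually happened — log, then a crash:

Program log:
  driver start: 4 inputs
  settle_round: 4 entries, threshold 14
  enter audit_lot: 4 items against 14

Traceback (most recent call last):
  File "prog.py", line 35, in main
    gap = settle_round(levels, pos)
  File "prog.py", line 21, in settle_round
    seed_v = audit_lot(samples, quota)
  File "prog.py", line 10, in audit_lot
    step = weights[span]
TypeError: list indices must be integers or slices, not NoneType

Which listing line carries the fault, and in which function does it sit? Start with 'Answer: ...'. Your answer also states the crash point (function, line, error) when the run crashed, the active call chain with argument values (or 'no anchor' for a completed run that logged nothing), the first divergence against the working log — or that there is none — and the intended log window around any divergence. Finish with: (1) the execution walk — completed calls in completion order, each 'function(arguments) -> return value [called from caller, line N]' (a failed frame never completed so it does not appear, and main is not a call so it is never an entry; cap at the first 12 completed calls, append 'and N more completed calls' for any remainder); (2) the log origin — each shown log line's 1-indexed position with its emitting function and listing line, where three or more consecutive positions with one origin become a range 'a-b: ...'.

Answer: the defect is in main at line 33.
Key observation: The earliest visible damage is log position 2 — 'settle_round: 4 entries, threshold 14' rather than the intended 'settle_round: 4 entries, threshold 12'.
Crash: audit_lot, line 10, TypeError.
Call chain: main -> settle_round([6, 9, 12, 5], 14) (called at line 35) -> audit_lot([6, 9, 12, 5], 14) (called at line 21).
First divergence: position 2 — the shown line 'settle_round: 4 entries, threshold 14' should read 'settle_round: 4 entries, threshold 12'.
Intended log window:
  1: driver start: 4 inputs
  2: settle_round: 4 entries, threshold 12
  3: enter audit_lot: 4 items against 12
Execution walk:
  weigh_samples([6, 9, 12, 5], 14) -> None  [called from audit_lot, line 9]
Log line origins:
  1 — main, line 34
  2 — settle_round, line 20
  3 — audit_lot, line 8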